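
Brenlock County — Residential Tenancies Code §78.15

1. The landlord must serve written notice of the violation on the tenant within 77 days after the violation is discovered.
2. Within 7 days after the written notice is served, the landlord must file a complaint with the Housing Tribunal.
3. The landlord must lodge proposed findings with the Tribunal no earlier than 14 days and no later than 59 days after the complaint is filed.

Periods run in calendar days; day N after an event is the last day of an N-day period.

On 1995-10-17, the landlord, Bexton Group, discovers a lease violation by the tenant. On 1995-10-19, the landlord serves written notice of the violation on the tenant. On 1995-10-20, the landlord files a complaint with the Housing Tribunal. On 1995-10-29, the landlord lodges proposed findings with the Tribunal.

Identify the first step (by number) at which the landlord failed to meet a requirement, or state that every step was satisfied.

Step 1 — counting 77 days from 1995-10-17 (when the violation is discovered) gives a deadline of 1996-01-02; 1995-10-19 is within that limit.
Step 2 — counting 7 days from 1995-10-19 (when the written notice is served) gives a deadline of 1995-10-26; completed 1995-10-20, before the deadline.
Step 3 — 14 and 59 days from 1995-10-20 (when the complaint is filed) are 1995-11-03 and 1995-12-18 respectively; 1995-10-29 is 5 days too early.

Step 3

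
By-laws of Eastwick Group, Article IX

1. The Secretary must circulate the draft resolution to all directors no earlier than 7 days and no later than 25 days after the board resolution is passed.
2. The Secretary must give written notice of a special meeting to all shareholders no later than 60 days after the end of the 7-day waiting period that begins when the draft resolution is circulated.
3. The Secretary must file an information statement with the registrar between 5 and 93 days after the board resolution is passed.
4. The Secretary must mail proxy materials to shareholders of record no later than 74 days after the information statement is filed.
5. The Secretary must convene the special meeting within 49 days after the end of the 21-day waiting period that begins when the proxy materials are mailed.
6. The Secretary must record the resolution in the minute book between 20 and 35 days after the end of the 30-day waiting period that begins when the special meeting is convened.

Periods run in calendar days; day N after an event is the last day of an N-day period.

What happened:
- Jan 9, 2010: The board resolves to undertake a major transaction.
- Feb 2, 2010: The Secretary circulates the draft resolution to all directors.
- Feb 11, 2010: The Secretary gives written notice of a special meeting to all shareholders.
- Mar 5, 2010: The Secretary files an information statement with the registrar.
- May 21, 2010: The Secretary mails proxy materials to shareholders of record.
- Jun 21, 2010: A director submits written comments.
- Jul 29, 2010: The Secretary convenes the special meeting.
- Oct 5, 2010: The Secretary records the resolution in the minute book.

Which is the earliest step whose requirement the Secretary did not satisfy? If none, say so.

(1) the permitted window runs from Jan 9, 2010 + 7 = Jan 16, 2010 to Jan 9, 2010 + 25 = Feb 3, 2010; Feb 2, 2010 falls inside that range.
(2) due by Feb 9, 2010 + 60 days = Apr 10, 2010; Feb 11, 2010 is within that limit.
(3) the permitted window runs from Jan 9, 2010 + 5 = Jan 14, 2010 to Jan 9, 2010 + 93 = Apr 12, 2010; done Mar 5, 2010, which is between those dates.
(4) due by Mar 5, 2010 + 74 days = May 18, 2010; not done until May 21, 2010, 3 days after the deadline.
Later steps need not be reached.

Step 4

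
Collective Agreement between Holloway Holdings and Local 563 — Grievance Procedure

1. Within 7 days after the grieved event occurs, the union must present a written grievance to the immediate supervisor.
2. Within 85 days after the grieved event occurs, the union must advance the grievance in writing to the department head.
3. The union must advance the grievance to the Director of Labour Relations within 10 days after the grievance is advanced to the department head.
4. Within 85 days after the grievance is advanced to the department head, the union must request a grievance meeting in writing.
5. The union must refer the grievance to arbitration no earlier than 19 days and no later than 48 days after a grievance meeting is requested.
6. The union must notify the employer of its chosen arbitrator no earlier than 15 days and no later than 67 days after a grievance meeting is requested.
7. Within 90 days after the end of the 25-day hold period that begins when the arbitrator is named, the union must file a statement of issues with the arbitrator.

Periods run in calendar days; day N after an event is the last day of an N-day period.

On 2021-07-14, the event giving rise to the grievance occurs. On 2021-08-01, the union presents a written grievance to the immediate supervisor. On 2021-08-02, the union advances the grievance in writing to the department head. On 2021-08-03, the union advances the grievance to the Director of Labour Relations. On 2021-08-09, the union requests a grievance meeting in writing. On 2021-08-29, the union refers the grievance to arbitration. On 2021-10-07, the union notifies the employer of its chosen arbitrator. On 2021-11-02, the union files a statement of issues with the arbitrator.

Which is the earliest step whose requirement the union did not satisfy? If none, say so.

Step 1: 7 days after 2021-07-14 (when the grieved event occurs) is 2021-07-21; done 2021-08-01 — 11 days late.

Step 1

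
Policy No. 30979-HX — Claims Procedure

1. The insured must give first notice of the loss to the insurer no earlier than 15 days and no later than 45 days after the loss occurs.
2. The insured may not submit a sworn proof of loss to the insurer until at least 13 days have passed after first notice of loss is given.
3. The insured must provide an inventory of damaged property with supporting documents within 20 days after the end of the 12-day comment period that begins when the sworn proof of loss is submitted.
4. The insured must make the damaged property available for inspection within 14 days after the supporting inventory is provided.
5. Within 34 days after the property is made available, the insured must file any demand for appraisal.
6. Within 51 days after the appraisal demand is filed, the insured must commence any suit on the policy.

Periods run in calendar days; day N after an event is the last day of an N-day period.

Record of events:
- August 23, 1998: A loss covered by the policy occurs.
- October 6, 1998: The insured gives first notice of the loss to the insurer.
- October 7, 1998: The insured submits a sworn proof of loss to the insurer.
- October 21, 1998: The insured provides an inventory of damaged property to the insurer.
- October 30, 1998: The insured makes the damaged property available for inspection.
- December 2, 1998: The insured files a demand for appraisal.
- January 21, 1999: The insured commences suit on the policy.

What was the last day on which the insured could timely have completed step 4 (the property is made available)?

November 4, 1998

Step 4 runs from October 21, 1998, when the supporting inventory is provided. 14 days after October 21, 1998 is November 4, 1998.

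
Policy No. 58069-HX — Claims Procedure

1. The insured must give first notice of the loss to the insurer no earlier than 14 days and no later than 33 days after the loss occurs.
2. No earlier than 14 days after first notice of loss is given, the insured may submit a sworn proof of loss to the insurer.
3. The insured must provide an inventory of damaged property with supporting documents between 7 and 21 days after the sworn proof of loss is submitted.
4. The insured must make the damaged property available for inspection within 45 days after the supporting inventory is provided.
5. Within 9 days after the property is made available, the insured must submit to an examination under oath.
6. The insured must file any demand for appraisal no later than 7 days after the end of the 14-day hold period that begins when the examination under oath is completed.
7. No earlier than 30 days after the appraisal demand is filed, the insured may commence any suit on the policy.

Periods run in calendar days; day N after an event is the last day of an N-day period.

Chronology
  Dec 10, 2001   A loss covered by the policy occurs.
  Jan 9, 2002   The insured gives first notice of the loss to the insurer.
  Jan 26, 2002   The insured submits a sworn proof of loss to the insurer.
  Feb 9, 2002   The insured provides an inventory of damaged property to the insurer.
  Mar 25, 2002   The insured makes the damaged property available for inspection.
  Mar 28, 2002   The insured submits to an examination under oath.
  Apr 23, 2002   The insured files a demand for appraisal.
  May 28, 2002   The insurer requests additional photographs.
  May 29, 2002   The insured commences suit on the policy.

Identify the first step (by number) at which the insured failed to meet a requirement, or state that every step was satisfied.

(1) the permitted window runs from Dec 10, 2001 + 14 = Dec 24, 2001 to Dec 10, 2001 + 33 = Jan 12, 2002; Jan 9, 2002 falls inside that range.
(2) permitted from Jan 9, 2002 + 14 days = Jan 23, 2002 onward; done Jan 26, 2002, after the minimum wait.
(3) the permitted window runs from Jan 26, 2002 + 7 = Feb 2, 2002 to Jan 26, 2002 + 21 = Feb 16, 2002; Feb 9, 2002 falls inside that range.
(4) due by Feb 9, 2002 + 45 days = Mar 26, 2002; Mar 25, 2002 is within that limit.
(5) due by Mar 25, 2002 + 9 days = Apr 3, 2002; completed Mar 28, 2002, before the deadline.
(6) due by Apr 11, 2002 + 7 days = Apr 18, 2002; done Apr 23, 2002 — 5 days late.

Step 6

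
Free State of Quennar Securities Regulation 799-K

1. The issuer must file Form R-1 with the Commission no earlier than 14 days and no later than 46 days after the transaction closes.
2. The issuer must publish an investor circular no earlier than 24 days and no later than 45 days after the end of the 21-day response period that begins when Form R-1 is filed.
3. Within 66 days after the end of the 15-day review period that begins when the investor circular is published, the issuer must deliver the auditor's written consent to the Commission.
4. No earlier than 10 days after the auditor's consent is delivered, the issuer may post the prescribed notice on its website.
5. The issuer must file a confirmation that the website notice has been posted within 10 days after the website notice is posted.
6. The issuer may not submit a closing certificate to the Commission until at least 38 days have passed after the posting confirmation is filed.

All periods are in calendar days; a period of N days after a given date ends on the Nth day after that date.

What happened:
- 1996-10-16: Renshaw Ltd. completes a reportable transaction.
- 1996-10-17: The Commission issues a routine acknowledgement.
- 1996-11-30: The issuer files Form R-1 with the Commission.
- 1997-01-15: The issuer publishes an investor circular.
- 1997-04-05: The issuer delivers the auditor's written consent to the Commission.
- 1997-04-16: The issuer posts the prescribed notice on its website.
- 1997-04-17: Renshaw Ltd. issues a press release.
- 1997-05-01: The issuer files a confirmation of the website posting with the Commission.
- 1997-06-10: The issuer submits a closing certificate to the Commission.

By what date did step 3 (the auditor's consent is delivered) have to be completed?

The investor circular is published on 1997-01-15; the 15-day review period therefore ends 1997-01-30, and step 3 runs from that date. 66 days after 1997-01-30 is 1997-04-06.

1997-04-06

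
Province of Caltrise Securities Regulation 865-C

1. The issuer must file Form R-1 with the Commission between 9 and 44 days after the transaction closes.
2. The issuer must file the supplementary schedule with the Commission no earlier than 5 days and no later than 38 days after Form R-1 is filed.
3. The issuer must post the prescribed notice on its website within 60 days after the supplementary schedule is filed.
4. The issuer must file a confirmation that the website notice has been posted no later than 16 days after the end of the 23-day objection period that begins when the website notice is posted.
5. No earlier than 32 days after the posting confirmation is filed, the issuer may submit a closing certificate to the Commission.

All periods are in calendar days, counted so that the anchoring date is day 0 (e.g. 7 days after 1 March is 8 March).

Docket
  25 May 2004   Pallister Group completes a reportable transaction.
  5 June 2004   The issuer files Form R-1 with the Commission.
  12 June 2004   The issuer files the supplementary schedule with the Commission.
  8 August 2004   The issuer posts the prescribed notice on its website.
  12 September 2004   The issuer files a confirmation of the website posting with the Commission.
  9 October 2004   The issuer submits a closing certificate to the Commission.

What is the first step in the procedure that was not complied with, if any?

Step 1: the window is 9–44 days after 25 May 2004 (when the transaction closes), so 3 June 2004 through 8 July 2004; 5 June 2004 falls inside that range.
Step 2: the window is 5–38 days after 5 June 2004 (when Form R-1 is filed), so 10 June 2004 through 13 July 2004; done 12 June 2004 — within the window.
Step 3: 60 days after 12 June 2004 (when the supplementary schedule is filed) is 11 August 2004; 8 August 2004 is within that limit.
Step 4: 16 days after 31 August 2004 (end of the 23-day objection period, which began when the website notice is posted on 8 August 2004) is 16 September 2004; completed 12 September 2004, before the deadline.
Step 5: the earliest permitted date is 32 days after 12 September 2004 (when the posting confirmation is filed), i.e. 14 October 2004; 9 October 2004 is 5 days before the earliest permitted date.

Step 5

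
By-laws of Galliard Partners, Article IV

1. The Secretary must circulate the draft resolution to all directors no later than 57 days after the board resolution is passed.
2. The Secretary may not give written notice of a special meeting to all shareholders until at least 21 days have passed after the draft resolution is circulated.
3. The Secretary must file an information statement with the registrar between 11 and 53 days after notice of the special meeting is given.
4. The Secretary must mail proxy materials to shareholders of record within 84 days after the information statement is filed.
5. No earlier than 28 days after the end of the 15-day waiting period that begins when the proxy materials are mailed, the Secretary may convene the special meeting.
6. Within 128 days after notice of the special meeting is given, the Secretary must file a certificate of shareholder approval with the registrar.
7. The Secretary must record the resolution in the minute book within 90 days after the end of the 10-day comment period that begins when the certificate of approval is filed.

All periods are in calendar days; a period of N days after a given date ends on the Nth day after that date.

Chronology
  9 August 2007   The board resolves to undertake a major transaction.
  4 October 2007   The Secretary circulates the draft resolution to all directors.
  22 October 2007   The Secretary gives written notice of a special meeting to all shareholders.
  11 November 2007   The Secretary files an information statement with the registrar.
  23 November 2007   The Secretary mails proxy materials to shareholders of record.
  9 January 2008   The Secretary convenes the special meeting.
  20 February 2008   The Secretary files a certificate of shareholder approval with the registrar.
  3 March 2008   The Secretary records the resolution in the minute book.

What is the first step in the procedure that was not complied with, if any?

Step 1: 57 days after 9 August 2007 (when the board resolution is passed) is 5 October 2007; completed 4 October 2007, before the deadline.
Step 2: the earliest permitted date is 21 days after 4 October 2007 (when the draft resolution is circulated), i.e. 25 October 2007; 22 October 2007 is 3 days before the earliest permitted date.
That is the first point of non-compliance.

Step 2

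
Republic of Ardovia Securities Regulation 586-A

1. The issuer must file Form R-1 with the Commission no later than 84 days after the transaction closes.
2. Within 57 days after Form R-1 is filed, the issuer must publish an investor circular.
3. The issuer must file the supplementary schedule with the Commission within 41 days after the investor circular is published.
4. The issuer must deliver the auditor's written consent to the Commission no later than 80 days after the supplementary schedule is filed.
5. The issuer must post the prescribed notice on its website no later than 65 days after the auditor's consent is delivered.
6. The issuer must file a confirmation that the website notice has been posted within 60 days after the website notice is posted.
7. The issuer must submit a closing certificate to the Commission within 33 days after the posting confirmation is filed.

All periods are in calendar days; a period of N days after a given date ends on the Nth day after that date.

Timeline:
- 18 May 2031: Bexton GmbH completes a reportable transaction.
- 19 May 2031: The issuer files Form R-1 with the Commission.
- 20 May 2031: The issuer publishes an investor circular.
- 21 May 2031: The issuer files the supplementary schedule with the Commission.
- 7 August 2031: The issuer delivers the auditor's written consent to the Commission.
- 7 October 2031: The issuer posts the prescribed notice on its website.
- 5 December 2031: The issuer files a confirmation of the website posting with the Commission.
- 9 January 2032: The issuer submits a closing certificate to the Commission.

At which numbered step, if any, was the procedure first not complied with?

Step 7

Step 1 — counting 84 days from 18 May 2031 (when the transaction closes) gives a deadline of 10 August 2031; 19 May 2031 is within that limit.
Step 2 — counting 57 days from 19 May 2031 (when Form R-1 is filed) gives a deadline of 15 July 2031; done 20 May 2031 — timely.
Step 3 — counting 41 days from 20 May 2031 (when the investor circular is published) gives a deadline of 30 June 2031; done 21 May 2031 — timely.
Step 4 — counting 80 days from 21 May 2031 (when the supplementary schedule is filed) gives a deadline of 9 August 2031; done 7 August 2031 — timely.
Step 5 — counting 65 days from 7 August 2031 (when the auditor's consent is delivered) gives a deadline of 11 October 2031; completed 7 October 2031, before the deadline.
Step 6 — counting 60 days from 7 October 2031 (when the website notice is posted) gives a deadline of 6 December 2031; completed 5 December 2031, before the deadline.
Step 7 — counting 33 days from 5 December 2031 (when the posting confirmation is filed) gives a deadline of 7 January 2032; done 9 January 2032 — 2 days late.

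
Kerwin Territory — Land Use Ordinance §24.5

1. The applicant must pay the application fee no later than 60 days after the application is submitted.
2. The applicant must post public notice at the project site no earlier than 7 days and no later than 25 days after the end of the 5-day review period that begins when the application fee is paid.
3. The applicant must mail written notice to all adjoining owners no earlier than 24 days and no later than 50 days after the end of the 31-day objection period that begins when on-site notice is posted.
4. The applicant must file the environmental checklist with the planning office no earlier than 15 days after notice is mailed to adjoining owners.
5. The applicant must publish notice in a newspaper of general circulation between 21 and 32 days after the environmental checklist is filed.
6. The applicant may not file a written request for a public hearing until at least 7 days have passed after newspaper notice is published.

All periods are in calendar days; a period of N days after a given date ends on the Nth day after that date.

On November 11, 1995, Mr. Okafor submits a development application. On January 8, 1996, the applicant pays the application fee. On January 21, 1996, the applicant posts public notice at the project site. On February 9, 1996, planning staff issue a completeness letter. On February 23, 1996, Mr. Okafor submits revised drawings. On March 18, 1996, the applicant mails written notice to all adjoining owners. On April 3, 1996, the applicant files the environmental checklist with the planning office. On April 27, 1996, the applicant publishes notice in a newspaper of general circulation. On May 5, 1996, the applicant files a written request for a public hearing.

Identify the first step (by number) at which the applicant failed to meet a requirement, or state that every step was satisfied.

(1) due by November 11, 1995 + 60 days = January 10, 1996; done January 8, 1996 — timely.
(2) the permitted window runs from January 13, 1996 + 7 = January 20, 1996 to January 13, 1996 + 25 = February 7, 1996; January 21, 1996 falls inside that range.
(3) the permitted window runs from February 21, 1996 + 24 = March 16, 1996 to February 21, 1996 + 50 = April 11, 1996; done March 18, 1996 — within the window.
(4) permitted from March 18, 1996 + 15 days = April 2, 1996 onward; done April 3, 1996, after the minimum wait.
(5) the permitted window runs from April 3, 1996 + 21 = April 24, 1996 to April 3, 1996 + 32 = May 5, 1996; done April 27, 1996, which is between those dates.
(6) permitted from April 27, 1996 + 7 days = May 4, 1996 onward; done May 5, 1996 — permitted.

None — every step was satisfied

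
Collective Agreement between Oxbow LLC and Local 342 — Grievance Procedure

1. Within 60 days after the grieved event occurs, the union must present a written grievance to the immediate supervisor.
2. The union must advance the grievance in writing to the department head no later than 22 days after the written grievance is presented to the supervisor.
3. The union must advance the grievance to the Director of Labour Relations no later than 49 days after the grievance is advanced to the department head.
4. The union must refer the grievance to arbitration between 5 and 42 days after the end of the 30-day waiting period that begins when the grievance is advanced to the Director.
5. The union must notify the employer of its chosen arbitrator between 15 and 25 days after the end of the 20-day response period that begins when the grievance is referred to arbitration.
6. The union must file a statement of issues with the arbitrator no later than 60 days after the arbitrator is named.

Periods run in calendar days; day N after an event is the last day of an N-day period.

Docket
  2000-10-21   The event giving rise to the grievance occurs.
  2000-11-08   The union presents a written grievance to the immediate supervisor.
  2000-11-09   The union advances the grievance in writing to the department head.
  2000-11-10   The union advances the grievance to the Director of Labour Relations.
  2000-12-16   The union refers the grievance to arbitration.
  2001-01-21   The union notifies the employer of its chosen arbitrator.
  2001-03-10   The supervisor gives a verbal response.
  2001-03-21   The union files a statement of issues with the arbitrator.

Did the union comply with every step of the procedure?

Step 1: 60 days after 2000-10-21 (when the grieved event occurs) is 2000-12-20; completed 2000-11-08, before the deadline.
Step 2: 22 days after 2000-11-08 (when the written grievance is presented to the supervisor) is 2000-11-30; 2000-11-09 is within that limit.
Step 3: 49 days after 2000-11-09 (when the grievance is advanced to the department head) is 2000-12-28; done 2000-11-10 — timely.
Step 4: the window is 5–42 days after 2000-12-10 (end of the 30-day waiting period, which began when the grievance is advanced to the Director on 2000-11-10), so 2000-12-15 through 2001-01-21; done 2000-12-16 — within the window.
Step 5: the window is 15–25 days after 2001-01-05 (end of the 20-day response period, which began when the grievance is referred to arbitration on 2000-12-16), so 2001-01-20 through 2001-01-30; done 2001-01-21, which is between those dates.
Step 6: 60 days after 2001-01-21 (when the arbitrator is named) is 2001-03-22; completed 2001-03-21, before the deadline.

Yes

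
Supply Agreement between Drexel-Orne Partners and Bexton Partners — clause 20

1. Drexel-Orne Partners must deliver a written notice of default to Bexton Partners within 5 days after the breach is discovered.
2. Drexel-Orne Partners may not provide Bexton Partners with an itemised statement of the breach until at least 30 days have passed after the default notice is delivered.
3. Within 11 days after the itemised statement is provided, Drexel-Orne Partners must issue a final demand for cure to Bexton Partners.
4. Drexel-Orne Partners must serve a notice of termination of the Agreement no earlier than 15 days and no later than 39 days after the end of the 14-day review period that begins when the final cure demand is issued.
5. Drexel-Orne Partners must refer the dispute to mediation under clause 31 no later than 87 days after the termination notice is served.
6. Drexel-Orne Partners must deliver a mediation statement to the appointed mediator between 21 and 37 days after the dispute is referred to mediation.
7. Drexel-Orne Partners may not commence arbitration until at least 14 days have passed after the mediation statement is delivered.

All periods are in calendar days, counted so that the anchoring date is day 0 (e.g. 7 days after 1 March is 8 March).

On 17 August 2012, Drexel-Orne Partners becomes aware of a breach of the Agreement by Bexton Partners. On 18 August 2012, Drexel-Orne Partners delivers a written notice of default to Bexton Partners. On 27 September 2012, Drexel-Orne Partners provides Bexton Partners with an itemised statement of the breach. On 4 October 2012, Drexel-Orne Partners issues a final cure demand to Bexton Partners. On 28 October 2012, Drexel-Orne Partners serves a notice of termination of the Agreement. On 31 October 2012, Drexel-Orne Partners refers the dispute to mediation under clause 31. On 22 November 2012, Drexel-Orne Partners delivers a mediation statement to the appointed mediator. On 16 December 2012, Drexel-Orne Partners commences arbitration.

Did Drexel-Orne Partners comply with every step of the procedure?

Step 1 — counting 5 days from 17 August 2012 (when the breach is discovered) gives a deadline of 22 August 2012; done 18 August 2012 — timely.
Step 2 — must wait 30 days from 18 August 2012 (when the default notice is delivered), so not before 17 September 2012; done 27 September 2012, after the minimum wait.
Step 3 — counting 11 days from 27 September 2012 (when the itemised statement is provided) gives a deadline of 8 October 2012; done 4 October 2012 — timely.
Step 4 — 15 and 39 days from 18 October 2012 (end of the 14-day review period, which began when the final cure demand is issued on 4 October 2012) are 2 November 2012 and 26 November 2012 respectively; 28 October 2012 is 5 days too early.

No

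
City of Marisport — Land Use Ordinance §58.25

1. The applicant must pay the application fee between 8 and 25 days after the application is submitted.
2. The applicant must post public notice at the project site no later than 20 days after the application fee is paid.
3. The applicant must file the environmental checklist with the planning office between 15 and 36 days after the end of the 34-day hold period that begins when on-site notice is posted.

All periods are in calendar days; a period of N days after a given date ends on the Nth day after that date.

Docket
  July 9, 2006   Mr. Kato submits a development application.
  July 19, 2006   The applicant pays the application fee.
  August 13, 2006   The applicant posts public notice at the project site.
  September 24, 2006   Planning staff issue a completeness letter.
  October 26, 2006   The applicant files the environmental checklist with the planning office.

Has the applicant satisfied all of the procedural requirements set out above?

No

(1) the permitted window runs from July 9, 2006 + 8 = July 17, 2006 to July 9, 2006 + 25 = August 3, 2006; done July 19, 2006 — within the window.
(2) due by July 19, 2006 + 20 days = August 8, 2006; August 13, 2006 misses that deadline by 5 days.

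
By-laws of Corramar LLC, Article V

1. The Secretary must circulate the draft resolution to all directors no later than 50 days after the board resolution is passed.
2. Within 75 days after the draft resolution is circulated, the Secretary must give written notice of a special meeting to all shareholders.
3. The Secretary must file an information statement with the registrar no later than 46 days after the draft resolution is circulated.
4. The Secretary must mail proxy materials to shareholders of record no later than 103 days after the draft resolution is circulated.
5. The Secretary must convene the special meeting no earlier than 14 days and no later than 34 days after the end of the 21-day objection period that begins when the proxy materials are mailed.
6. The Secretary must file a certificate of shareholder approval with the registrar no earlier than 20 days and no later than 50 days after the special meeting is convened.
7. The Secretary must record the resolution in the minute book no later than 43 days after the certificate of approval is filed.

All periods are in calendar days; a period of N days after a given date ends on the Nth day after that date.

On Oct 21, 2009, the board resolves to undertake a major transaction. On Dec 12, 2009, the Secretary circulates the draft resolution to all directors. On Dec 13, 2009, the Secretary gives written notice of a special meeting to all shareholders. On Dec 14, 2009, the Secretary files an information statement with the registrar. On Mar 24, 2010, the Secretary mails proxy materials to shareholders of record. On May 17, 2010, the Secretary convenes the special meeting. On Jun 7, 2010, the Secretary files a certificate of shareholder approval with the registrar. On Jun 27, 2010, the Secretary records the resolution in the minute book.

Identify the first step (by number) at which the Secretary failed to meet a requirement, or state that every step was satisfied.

Step 1

(1) due by Oct 21, 2009 + 50 days = Dec 10, 2009; Dec 12, 2009 misses that deadline by 2 days.
The procedure was therefore not followed at step 1.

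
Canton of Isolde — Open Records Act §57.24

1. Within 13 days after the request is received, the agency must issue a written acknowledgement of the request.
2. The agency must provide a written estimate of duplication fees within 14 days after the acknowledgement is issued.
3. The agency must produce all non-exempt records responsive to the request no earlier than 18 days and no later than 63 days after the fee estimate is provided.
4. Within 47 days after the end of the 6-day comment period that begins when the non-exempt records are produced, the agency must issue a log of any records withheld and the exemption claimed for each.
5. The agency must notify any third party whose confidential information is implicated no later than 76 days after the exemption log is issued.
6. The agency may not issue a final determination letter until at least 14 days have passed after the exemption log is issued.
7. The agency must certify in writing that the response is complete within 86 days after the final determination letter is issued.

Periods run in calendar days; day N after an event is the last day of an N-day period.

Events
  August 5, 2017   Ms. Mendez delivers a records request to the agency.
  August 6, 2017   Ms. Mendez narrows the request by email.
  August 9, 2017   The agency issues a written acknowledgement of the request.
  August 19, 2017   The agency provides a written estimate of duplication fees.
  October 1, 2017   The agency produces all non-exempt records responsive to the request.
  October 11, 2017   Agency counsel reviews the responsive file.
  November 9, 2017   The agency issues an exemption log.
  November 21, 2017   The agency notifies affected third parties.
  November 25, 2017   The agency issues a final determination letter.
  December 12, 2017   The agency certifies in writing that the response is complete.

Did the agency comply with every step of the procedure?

Yes

Step 1: 13 days after August 5, 2017 (when the request is received) is August 18, 2017; done August 9, 2017 — timely.
Step 2: 14 days after August 9, 2017 (when the acknowledgement is issued) is August 23, 2017; completed August 19, 2017, before the deadline.
Step 3: the window is 18–63 days after August 19, 2017 (when the fee estimate is provided), so September 6, 2017 through October 21, 2017; October 1, 2017 falls inside that range.
Step 4: 47 days after October 7, 2017 (end of the 6-day comment period, which began when the non-exempt records are produced on October 1, 2017) is November 23, 2017; done November 9, 2017 — timely.
Step 5: 76 days after November 9, 2017 (when the exemption log is issued) is January 24, 2018; done November 21, 2017 — timely.
Step 6: the earliest permitted date is 14 days after November 9, 2017 (when the exemption log is issued), i.e. November 23, 2017; done November 25, 2017, after the minimum wait.
Step 7: 86 days after November 25, 2017 (when the final determination letter is issued) is February 19, 2018; done December 12, 2017 — timely.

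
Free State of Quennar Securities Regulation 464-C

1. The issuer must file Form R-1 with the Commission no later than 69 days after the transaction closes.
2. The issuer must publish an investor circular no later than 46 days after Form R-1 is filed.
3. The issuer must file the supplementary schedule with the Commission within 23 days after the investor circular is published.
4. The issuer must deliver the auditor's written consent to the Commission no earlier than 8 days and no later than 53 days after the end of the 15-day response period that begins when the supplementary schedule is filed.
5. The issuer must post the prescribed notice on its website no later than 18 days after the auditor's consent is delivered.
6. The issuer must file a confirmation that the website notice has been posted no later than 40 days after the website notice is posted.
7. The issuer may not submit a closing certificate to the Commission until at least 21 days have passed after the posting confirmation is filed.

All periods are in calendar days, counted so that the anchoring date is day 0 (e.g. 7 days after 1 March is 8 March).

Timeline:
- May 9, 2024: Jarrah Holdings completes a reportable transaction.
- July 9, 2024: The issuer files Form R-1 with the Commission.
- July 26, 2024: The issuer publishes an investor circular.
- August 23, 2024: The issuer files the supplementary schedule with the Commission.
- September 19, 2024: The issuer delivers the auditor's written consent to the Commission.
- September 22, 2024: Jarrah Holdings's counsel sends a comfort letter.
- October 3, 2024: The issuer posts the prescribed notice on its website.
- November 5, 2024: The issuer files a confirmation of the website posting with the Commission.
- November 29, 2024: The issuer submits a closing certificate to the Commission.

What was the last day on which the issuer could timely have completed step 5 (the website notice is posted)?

October 7, 2024

Step 5 runs from September 19, 2024, when the auditor's consent is delivered. 18 days after September 19, 2024 is October 7, 2024.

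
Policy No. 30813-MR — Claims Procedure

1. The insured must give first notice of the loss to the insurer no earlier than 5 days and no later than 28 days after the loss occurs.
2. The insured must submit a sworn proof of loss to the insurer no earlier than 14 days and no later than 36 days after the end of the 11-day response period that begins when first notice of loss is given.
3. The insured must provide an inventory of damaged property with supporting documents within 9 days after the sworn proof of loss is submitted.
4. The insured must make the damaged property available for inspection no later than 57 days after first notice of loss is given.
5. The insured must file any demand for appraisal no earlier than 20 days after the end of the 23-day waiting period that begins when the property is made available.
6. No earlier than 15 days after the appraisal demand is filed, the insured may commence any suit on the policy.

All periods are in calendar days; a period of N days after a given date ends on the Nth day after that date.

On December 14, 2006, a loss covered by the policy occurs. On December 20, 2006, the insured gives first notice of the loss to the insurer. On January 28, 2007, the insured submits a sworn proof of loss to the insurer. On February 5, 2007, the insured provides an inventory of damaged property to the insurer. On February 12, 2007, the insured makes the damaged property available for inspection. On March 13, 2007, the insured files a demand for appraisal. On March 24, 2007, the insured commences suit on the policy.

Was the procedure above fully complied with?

Step 1 — 5 and 28 days from December 14, 2006 (when the loss occurs) are December 19, 2006 and January 11, 2007 respectively; done December 20, 2006, which is between those dates.
Step 2 — 14 and 36 days from December 31, 2006 (end of the 11-day response period, which began when first notice of loss is given on December 20, 2006) are January 14, 2007 and February 5, 2007 respectively; done January 28, 2007, which is between those dates.
Step 3 — counting 9 days from January 28, 2007 (when the sworn proof of loss is submitted) gives a deadline of February 6, 2007; done February 5, 2007 — timely.
Step 4 — counting 57 days from December 20, 2006 (when first notice of loss is given) gives a deadline of February 15, 2007; completed February 12, 2007, before the deadline.
Step 5 — must wait 20 days from March 7, 2007 (end of the 23-day waiting period, which began when the property is made available on February 12, 2007), so not before March 27, 2007; acted on March 13, 2007, 14 days prematurely.
No need to go further; step 5 was not satisfied.

No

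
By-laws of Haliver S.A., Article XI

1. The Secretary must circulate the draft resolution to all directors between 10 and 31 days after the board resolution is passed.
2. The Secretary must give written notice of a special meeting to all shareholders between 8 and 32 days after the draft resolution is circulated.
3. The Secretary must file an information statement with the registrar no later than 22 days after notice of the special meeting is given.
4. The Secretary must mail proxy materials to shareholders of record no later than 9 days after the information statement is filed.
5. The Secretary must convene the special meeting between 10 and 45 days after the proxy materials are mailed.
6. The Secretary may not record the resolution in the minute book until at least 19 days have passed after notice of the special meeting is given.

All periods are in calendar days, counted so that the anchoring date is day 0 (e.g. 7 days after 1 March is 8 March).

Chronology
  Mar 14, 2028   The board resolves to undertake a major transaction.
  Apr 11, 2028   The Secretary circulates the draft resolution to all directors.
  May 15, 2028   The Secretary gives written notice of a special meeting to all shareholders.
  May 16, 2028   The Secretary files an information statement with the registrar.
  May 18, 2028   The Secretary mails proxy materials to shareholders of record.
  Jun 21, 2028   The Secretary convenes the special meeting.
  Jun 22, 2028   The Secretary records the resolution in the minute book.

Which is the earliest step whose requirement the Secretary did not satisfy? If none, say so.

Step 1 — 10 and 31 days from Mar 14, 2028 (when the board resolution is passed) are Mar 24, 2028 and Apr 14, 2028 respectively; done Apr 11, 2028, which is between those dates.
Step 2 — 8 and 32 days from Apr 11, 2028 (when the draft resolution is circulated) are Apr 19, 2028 and May 13, 2028 respectively; done May 15, 2028 — 2 days after the window closed.
That is the first point of non-compliance.

Step 2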